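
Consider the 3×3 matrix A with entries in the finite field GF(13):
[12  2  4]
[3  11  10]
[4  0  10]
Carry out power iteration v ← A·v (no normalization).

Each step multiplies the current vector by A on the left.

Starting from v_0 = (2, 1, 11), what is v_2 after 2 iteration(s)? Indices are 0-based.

v_2 = (6, 5, 4)

v_0 = (2, 1, 11).
v_1 = A·v_0 = (5, 10, 1).
v_2 = A·v_1 = (6, 5, 4).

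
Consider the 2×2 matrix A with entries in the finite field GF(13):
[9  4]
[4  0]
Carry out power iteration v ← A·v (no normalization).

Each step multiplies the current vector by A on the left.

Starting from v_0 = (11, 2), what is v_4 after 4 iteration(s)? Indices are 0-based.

v_0 = (11, 2).
v_1 = A·v_0 = (3, 5).
v_2 = A·v_1 = (8, 12).
v_3 = A·v_2 = (3, 6).
v_4 = A·v_3 = (12, 12).

v_4 = (12, 12)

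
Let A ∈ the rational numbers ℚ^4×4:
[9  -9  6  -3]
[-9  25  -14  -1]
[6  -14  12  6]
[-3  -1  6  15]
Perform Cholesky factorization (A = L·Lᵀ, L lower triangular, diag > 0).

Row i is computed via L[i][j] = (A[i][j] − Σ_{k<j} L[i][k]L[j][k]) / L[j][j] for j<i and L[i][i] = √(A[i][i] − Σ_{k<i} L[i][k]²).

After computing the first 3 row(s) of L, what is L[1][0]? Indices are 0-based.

L[1][0] = -3

Step 1: L[0][0] = √(9) = 3.
  L[1][0] = (-9) / L[0][0] = -3.
Step 2: L[1][1] = √(16) = 4.
  L[2][0] = (6) / L[0][0] = 2.
  L[2][1] = (-8) / L[1][1] = -2.
Step 3: L[2][2] = √(4) = 2.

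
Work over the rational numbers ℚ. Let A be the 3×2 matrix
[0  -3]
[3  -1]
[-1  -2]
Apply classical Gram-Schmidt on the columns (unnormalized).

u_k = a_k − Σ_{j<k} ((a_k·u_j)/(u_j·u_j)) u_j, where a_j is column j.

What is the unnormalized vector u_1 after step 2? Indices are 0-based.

u_1 = (-3, -7/10, -21/10)

Step 1: u_0 = a_0 = (0, 3, -1).
Step 2: u_1 = a_1 − (-1/10)·u_0 = (-3, -7/10, -21/10).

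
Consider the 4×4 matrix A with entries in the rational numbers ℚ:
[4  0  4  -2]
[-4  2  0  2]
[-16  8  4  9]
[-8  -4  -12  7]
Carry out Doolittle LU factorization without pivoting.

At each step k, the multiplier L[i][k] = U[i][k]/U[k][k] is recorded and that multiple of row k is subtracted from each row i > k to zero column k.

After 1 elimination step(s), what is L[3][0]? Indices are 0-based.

Step 1: pivot at (0,0) is 4.
  row1 ← row1 − (-1)·row0  ⇒  L[1][0]=-1, U row1=(0, 2, 4, 0)
  row2 ← row2 − (-4)·row0  ⇒  L[2][0]=-4, U row2=(0, 8, 20, 1)
  row3 ← row3 − (-2)·row0  ⇒  L[3][0]=-2, U row3=(0, -4, -4, 3)

L[3][0] = -2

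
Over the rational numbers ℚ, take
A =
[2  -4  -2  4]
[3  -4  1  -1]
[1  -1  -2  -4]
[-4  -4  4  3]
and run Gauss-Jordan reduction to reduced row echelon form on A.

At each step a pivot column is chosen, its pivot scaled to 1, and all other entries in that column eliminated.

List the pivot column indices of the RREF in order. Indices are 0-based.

[1] R0 /= 2  ⇒  (1, -2, -1, 2)
     R1 -= 3·R0  ⇒  (0, 2, 4, -7)
     R2 -= 1·R0  ⇒  (0, 1, -1, -6)
     R3 -= -4·R0  ⇒  (0, -12, 0, 11)
[2] R1 /= 2  ⇒  (0, 1, 2, -7/2)
     R0 -= -2·R1  ⇒  (1, 0, 3, -5)
     R2 -= 1·R1  ⇒  (0, 0, -3, -5/2)
     R3 -= -12·R1  ⇒  (0, 0, 24, -31)
[3] R2 /= -3  ⇒  (0, 0, 1, 5/6)
     R0 -= 3·R2  ⇒  (1, 0, 0, -15/2)
     R1 -= 2·R2  ⇒  (0, 1, 0, -31/6)
     R3 -= 24·R2  ⇒  (0, 0, 0, -51)
[4] R3 /= -51  ⇒  (0, 0, 0, 1)
     R0 -= -15/2·R3  ⇒  (1, 0, 0, 0)
     R1 -= -31/6·R3  ⇒  (0, 1, 0, 0)
     R2 -= 5/6·R3  ⇒  (0, 0, 1, 0)

pivot columns: 0, 1, 2, 3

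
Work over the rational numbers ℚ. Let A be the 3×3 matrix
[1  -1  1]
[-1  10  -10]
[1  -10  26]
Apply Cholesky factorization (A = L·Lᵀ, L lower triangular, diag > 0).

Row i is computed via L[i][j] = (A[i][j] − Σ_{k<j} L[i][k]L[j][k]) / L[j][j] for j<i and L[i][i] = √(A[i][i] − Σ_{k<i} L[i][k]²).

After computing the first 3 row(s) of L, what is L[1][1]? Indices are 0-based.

Step 1: L[0][0] = √(1) = 1.
  L[1][0] = (-1) / L[0][0] = -1.
Step 2: L[1][1] = √(9) = 3.
  L[2][0] = (1) / L[0][0] = 1.
  L[2][1] = (-9) / L[1][1] = -3.
Step 3: L[2][2] = √(16) = 4.

L[1][1] = 3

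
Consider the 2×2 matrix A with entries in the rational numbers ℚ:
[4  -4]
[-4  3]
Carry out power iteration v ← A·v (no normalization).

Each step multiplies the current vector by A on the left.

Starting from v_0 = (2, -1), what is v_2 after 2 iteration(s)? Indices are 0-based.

v_2 = (92, -81)

v_0 = (2, -1).
v_1 = A·v_0 = (12, -11).
v_2 = A·v_1 = (92, -81).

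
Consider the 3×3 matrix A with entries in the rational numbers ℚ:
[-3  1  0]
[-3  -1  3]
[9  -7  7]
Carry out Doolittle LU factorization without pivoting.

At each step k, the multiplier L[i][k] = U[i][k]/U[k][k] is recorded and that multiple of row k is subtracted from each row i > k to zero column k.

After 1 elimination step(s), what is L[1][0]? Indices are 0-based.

[col 0] pivot -3
  R1 -= 1*R0 → (0, -2, 3)  (L[1][0] := 1)
  R2 -= -3*R0 → (0, -4, 7)  (L[2][0] := -3)

L[1][0] = 1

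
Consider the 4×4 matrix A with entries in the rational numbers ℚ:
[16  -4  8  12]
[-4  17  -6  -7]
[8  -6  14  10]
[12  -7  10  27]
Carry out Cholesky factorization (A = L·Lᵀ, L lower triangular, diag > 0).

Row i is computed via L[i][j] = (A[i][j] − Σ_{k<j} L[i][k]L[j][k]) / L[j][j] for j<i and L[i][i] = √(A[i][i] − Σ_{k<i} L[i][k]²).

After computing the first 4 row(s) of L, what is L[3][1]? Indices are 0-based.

Step 1: L[0][0] = √(16) = 4.
  L[1][0] = (-4) / L[0][0] = -1.
Step 2: L[1][1] = √(16) = 4.
  L[2][0] = (8) / L[0][0] = 2.
  L[2][1] = (-4) / L[1][1] = -1.
Step 3: L[2][2] = √(9) = 3.
  L[3][0] = (12) / L[0][0] = 3.
  L[3][1] = (-4) / L[1][1] = -1.
  L[3][2] = (3) / L[2][2] = 1.
Step 4: L[3][3] = √(16) = 4.

L[3][1] = -1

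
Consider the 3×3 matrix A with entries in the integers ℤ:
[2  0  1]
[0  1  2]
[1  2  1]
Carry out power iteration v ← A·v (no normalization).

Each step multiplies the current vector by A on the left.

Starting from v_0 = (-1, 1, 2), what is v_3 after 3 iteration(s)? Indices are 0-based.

v_0 = (-1, 1, 2).
v_1 = A·v_0 = (0, 5, 3).
v_2 = A·v_1 = (3, 11, 13).
v_3 = A·v_2 = (19, 37, 38).

v_3 = (19, 37, 38)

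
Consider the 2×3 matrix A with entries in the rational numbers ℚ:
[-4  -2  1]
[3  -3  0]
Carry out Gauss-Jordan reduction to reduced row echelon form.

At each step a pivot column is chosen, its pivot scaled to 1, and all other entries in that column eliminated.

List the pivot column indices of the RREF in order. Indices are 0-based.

pivot columns: 0, 1

pivot(0,0)=-4: scale R0 → (1, 1/2, -1/4)
  clear (1,0): R1 −= (3)R0 → (0, -9/2, 3/4)
pivot(1,1)=-9/2: scale R1 → (0, 1, -1/6)
  clear (0,1): R0 −= (1/2)R1 → (1, 0, -1/6)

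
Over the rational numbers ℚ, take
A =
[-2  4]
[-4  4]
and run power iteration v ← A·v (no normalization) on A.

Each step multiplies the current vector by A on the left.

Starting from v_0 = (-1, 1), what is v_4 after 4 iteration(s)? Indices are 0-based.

v_0 = (-1, 1).
v_1 = A·v_0 = (6, 8).
v_2 = A·v_1 = (20, 8).
v_3 = A·v_2 = (-8, -48).
v_4 = A·v_3 = (-176, -160).

v_4 = (-176, -160)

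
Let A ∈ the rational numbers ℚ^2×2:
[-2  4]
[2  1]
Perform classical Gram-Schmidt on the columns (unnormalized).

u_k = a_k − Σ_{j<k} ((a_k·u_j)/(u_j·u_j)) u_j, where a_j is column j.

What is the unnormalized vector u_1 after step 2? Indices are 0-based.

u_1 = (5/2, 5/2)

Step 1: u_0 = a_0 = (-2, 2).
Step 2: u_1 = a_1 − (-3/4)·u_0 = (5/2, 5/2).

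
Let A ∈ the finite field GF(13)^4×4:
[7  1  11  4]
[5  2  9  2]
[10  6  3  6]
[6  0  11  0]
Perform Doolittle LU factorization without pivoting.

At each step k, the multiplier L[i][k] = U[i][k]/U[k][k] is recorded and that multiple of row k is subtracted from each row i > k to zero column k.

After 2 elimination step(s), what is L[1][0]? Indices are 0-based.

[col 0] pivot 7
  R1 -= 10*R0 → (0, 5, 3, 1)  (L[1][0] := 10)
  R2 -= 7*R0 → (0, 12, 4, 4)  (L[2][0] := 7)
  R3 -= 12*R0 → (0, 1, 9, 4)  (L[3][0] := 12)
[col 1] pivot 5
  R2 -= 5*R1 → (0, 0, 2, 12)  (L[2][1] := 5)
  R3 -= 8*R1 → (0, 0, 11, 9)  (L[3][1] := 8)

L[1][0] = 10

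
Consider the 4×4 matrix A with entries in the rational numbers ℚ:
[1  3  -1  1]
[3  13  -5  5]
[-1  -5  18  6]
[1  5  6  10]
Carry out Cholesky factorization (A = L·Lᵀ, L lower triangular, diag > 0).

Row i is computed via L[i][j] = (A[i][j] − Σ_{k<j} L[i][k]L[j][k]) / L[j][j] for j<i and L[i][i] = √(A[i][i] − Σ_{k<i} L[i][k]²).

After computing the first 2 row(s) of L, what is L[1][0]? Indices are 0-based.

L[1][0] = 3

Step 1: L[0][0] = √(1) = 1.
  L[1][0] = (3) / L[0][0] = 3.
Step 2: L[1][1] = √(4) = 2.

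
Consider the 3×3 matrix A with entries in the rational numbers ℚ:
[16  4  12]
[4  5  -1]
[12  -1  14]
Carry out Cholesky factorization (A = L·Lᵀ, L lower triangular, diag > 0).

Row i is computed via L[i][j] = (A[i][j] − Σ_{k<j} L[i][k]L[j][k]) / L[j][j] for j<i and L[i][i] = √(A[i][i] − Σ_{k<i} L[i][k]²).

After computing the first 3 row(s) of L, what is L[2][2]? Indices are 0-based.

L[2][2] = 1

Step 1: L[0][0] = √(16) = 4.
  L[1][0] = (4) / L[0][0] = 1.
Step 2: L[1][1] = √(4) = 2.
  L[2][0] = (12) / L[0][0] = 3.
  L[2][1] = (-4) / L[1][1] = -2.
Step 3: L[2][2] = √(1) = 1.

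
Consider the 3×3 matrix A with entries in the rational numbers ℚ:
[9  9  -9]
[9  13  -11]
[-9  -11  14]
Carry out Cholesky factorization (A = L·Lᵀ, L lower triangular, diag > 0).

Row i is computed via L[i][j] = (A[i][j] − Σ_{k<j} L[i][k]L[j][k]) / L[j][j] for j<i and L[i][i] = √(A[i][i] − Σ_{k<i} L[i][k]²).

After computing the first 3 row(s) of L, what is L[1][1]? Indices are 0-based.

Step 1: L[0][0] = √(9) = 3.
  L[1][0] = (9) / L[0][0] = 3.
Step 2: L[1][1] = √(4) = 2.
  L[2][0] = (-9) / L[0][0] = -3.
  L[2][1] = (-2) / L[1][1] = -1.
Step 3: L[2][2] = √(4) = 2.

L[1][1] = 2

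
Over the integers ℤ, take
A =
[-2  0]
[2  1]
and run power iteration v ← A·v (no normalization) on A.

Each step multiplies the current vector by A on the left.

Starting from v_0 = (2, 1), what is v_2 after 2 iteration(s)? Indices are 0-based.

v_0 = (2, 1).
v_1 = A·v_0 = (-4, 5).
v_2 = A·v_1 = (8, -3).

v_2 = (8, -3)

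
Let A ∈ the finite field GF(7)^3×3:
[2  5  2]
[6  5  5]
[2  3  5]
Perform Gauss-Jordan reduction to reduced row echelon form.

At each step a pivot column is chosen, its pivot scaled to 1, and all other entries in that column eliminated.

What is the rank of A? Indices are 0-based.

rank = 3

step 1: normalize row 0 (÷2) = (1, 6, 1)
  row 1: subtract 6×row0 = (0, 4, 6)
  row 2: subtract 2×row0 = (0, 5, 3)
step 2: normalize row 1 (÷4) = (0, 1, 5)
  row 0: subtract 6×row1 = (1, 0, 6)
  row 2: subtract 5×row1 = (0, 0, 6)
step 3: normalize row 2 (÷6) = (0, 0, 1)
  row 0: subtract 6×row2 = (1, 0, 0)
  row 1: subtract 5×row2 = (0, 1, 0)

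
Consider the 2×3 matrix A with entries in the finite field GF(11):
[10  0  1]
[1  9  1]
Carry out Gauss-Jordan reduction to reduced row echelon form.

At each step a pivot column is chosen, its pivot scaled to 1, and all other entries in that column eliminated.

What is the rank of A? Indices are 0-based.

rank = 2

[1] R0 /= 10  ⇒  (1, 0, 10)
     R1 -= 1·R0  ⇒  (0, 9, 2)
[2] R1 /= 9  ⇒  (0, 1, 10)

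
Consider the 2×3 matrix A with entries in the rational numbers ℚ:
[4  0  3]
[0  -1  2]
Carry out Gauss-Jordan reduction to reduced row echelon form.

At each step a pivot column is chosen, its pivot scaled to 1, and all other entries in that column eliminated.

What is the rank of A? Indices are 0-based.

pivot(0,0)=4: scale R0 → (1, 0, 3/4)
pivot(1,1)=-1: scale R1 → (0, 1, -2)

rank = 2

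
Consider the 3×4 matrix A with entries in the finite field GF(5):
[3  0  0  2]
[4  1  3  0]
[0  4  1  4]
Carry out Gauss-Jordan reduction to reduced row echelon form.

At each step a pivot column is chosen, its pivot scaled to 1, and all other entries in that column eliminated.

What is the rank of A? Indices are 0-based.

rank = 3

step 1: normalize row 0 (÷3) = (1, 0, 0, 4)
  row 1: subtract 4×row0 = (0, 1, 3, 4)
step 2: normalize row 1 (÷1) = (0, 1, 3, 4)
  row 2: subtract 4×row1 = (0, 0, 4, 3)
step 3: normalize row 2 (÷4) = (0, 0, 1, 2)
  row 1: subtract 3×row2 = (0, 1, 0, 3)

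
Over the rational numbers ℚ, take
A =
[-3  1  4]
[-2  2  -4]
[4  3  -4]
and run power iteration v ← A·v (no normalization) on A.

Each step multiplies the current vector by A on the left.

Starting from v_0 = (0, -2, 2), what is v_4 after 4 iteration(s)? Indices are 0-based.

v_4 = (-3166, 1004, 3764)

v_0 = (0, -2, 2).
v_1 = A·v_0 = (6, -12, -14).
v_2 = A·v_1 = (-86, 20, 44).
v_3 = A·v_2 = (454, 36, -460).
v_4 = A·v_3 = (-3166, 1004, 3764).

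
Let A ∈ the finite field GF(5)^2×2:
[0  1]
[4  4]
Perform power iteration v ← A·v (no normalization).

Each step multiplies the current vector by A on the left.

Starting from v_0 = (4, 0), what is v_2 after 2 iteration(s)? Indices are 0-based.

v_2 = (1, 4)

v_0 = (4, 0).
v_1 = A·v_0 = (0, 1).
v_2 = A·v_1 = (1, 4).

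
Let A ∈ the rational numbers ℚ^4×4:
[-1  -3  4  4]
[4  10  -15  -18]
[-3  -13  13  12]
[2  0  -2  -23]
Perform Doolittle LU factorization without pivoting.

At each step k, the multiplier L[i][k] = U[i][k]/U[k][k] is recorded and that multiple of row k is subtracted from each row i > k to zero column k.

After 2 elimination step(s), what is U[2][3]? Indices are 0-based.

U[2][3] = 4

[col 0] pivot -1
  R1 -= -4*R0 → (0, -2, 1, -2)  (L[1][0] := -4)
  R2 -= 3*R0 → (0, -4, 1, 0)  (L[2][0] := 3)
  R3 -= -2*R0 → (0, -6, 6, -15)  (L[3][0] := -2)
[col 1] pivot -2
  R2 -= 2*R1 → (0, 0, -1, 4)  (L[2][1] := 2)
  R3 -= 3*R1 → (0, 0, 3, -9)  (L[3][1] := 3)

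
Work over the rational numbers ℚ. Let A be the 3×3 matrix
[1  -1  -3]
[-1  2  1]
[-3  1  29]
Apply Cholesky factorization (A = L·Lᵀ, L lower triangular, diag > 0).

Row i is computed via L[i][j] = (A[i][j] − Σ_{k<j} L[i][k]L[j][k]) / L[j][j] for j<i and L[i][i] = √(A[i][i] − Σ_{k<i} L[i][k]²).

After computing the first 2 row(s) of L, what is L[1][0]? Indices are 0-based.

L[1][0] = -1

Step 1: L[0][0] = √(1) = 1.
  L[1][0] = (-1) / L[0][0] = -1.
Step 2: L[1][1] = √(1) = 1.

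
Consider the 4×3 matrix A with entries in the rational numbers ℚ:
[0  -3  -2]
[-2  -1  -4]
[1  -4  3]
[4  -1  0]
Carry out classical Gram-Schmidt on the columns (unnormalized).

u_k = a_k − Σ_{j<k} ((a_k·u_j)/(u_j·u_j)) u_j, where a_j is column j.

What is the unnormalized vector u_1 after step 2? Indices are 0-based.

Step 1: u_0 = a_0 = (0, -2, 1, 4).
Step 2: u_1 = a_1 − (-2/7)·u_0 = (-3, -11/7, -26/7, 1/7).

u_1 = (-3, -11/7, -26/7, 1/7)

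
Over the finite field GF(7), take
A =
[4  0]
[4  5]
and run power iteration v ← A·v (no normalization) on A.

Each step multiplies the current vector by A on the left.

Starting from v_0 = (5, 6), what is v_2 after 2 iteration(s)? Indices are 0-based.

v_2 = (3, 1)

v_0 = (5, 6).
v_1 = A·v_0 = (6, 1).
v_2 = A·v_1 = (3, 1).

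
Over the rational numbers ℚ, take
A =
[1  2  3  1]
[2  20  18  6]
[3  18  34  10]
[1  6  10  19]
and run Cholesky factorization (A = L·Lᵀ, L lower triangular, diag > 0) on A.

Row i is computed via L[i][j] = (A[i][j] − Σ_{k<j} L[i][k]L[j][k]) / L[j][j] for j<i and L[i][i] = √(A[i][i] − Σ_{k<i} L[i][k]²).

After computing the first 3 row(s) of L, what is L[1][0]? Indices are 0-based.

L[1][0] = 2

Step 1: L[0][0] = √(1) = 1.
  L[1][0] = (2) / L[0][0] = 2.
Step 2: L[1][1] = √(16) = 4.
  L[2][0] = (3) / L[0][0] = 3.
  L[2][1] = (12) / L[1][1] = 3.
Step 3: L[2][2] = √(16) = 4.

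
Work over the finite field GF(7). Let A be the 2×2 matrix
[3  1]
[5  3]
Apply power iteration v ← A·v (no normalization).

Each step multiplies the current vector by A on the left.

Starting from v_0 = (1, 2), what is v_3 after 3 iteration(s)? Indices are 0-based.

v_3 = (3, 3)

v_0 = (1, 2).
v_1 = A·v_0 = (5, 4).
v_2 = A·v_1 = (5, 2).
v_3 = A·v_2 = (3, 3).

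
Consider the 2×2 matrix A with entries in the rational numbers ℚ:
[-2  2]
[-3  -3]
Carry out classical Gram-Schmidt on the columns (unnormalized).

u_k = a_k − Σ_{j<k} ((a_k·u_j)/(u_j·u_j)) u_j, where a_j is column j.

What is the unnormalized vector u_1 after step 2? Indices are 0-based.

Step 1: u_0 = a_0 = (-2, -3).
Step 2: u_1 = a_1 − (5/13)·u_0 = (36/13, -24/13).

u_1 = (36/13, -24/13)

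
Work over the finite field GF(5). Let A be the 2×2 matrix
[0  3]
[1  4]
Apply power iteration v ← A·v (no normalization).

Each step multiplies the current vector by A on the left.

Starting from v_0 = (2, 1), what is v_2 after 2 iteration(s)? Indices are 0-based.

v_0 = (2, 1).
v_1 = A·v_0 = (3, 1).
v_2 = A·v_1 = (3, 2).

v_2 = (3, 2)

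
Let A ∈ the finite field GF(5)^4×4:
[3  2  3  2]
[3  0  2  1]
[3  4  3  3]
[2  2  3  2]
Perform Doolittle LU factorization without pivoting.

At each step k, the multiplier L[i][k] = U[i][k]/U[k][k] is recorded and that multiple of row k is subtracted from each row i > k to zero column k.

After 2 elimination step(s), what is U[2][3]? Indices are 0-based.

U[2][3] = 0

k=0: U[0][0]=3
  eliminate (1,0): mult=1, new row 1: (0, 3, 4, 4); set L[1][0]=1
  eliminate (2,0): mult=1, new row 2: (0, 2, 0, 1); set L[2][0]=1
  eliminate (3,0): mult=4, new row 3: (0, 4, 1, 4); set L[3][0]=4
k=1: U[1][1]=3
  eliminate (2,1): mult=4, new row 2: (0, 0, 4, 0); set L[2][1]=4
  eliminate (3,1): mult=3, new row 3: (0, 0, 4, 2); set L[3][1]=3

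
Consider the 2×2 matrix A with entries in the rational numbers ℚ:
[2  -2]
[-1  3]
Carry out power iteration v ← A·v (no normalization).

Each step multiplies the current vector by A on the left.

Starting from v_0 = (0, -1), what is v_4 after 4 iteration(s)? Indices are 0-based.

v_4 = (170, -171)

v_0 = (0, -1).
v_1 = A·v_0 = (2, -3).
v_2 = A·v_1 = (10, -11).
v_3 = A·v_2 = (42, -43).
v_4 = A·v_3 = (170, -171).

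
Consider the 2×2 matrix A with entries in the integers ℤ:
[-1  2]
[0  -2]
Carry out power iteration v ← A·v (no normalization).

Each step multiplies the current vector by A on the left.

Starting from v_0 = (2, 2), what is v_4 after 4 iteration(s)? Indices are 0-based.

v_4 = (-58, 32)

v_0 = (2, 2).
v_1 = A·v_0 = (2, -4).
v_2 = A·v_1 = (-10, 8).
v_3 = A·v_2 = (26, -16).
v_4 = A·v_3 = (-58, 32).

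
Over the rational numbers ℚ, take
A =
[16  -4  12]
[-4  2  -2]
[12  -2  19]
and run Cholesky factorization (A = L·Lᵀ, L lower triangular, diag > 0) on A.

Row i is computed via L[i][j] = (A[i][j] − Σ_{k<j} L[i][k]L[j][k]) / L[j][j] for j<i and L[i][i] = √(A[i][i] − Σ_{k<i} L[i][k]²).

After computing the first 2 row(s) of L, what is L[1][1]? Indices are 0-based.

Step 1: L[0][0] = √(16) = 4.
  L[1][0] = (-4) / L[0][0] = -1.
Step 2: L[1][1] = √(1) = 1.

L[1][1] = 1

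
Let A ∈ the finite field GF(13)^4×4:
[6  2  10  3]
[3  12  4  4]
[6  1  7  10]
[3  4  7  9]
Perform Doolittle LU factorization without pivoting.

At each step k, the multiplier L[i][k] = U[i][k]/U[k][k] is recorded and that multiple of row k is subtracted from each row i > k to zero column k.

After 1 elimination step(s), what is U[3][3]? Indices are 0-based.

[col 0] pivot 6
  R1 -= 7*R0 → (0, 11, 12, 9)  (L[1][0] := 7)
  R2 -= 1*R0 → (0, 12, 10, 7)  (L[2][0] := 1)
  R3 -= 7*R0 → (0, 3, 2, 1)  (L[3][0] := 7)

U[3][3] = 1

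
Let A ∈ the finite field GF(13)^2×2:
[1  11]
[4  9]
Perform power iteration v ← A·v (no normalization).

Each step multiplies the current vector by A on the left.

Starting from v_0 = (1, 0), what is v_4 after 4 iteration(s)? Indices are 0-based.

v_0 = (1, 0).
v_1 = A·v_0 = (1, 4).
v_2 = A·v_1 = (6, 1).
v_3 = A·v_2 = (4, 7).
v_4 = A·v_3 = (3, 1).

v_4 = (3, 1)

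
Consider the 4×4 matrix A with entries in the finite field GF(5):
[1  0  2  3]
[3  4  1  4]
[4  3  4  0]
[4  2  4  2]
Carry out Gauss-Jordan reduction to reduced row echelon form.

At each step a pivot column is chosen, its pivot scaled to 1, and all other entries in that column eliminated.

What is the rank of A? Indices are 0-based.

rank = 4

pivot(0,0)=1: scale R0 → (1, 0, 2, 3)
  clear (1,0): R1 −= (3)R0 → (0, 4, 0, 0)
  clear (2,0): R2 −= (4)R0 → (0, 3, 1, 3)
  clear (3,0): R3 −= (4)R0 → (0, 2, 1, 0)
pivot(1,1)=4: scale R1 → (0, 1, 0, 0)
  clear (2,1): R2 −= (3)R1 → (0, 0, 1, 3)
  clear (3,1): R3 −= (2)R1 → (0, 0, 1, 0)
pivot(2,2)=1: scale R2 → (0, 0, 1, 3)
  clear (0,2): R0 −= (2)R2 → (1, 0, 0, 2)
  clear (3,2): R3 −= (1)R2 → (0, 0, 0, 2)
pivot(3,3)=2: scale R3 → (0, 0, 0, 1)
  clear (0,3): R0 −= (2)R3 → (1, 0, 0, 0)
  clear (2,3): R2 −= (3)R3 → (0, 0, 1, 0)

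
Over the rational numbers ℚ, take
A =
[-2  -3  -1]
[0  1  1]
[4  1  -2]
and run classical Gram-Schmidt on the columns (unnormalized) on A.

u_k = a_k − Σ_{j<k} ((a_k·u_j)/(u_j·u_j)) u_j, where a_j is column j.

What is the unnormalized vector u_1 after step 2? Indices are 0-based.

Step 1: u_0 = a_0 = (-2, 0, 4).
Step 2: u_1 = a_1 − (1/2)·u_0 = (-2, 1, -1).

u_1 = (-2, 1, -1)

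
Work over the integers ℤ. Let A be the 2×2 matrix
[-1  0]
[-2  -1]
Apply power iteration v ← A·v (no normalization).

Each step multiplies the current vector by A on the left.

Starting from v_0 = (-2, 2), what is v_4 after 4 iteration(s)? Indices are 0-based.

v_4 = (-2, -14)

v_0 = (-2, 2).
v_1 = A·v_0 = (2, 2).
v_2 = A·v_1 = (-2, -6).
v_3 = A·v_2 = (2, 10).
v_4 = A·v_3 = (-2, -14).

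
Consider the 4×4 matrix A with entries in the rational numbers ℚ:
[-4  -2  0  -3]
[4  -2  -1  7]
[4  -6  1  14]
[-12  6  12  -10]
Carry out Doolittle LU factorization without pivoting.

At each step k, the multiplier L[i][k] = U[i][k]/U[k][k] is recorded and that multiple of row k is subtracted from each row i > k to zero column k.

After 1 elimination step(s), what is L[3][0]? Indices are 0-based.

k=0: U[0][0]=-4
  eliminate (1,0): mult=-1, new row 1: (0, -4, -1, 4); set L[1][0]=-1
  eliminate (2,0): mult=-1, new row 2: (0, -8, 1, 11); set L[2][0]=-1
  eliminate (3,0): mult=3, new row 3: (0, 12, 12, -1); set L[3][0]=3

L[3][0] = 3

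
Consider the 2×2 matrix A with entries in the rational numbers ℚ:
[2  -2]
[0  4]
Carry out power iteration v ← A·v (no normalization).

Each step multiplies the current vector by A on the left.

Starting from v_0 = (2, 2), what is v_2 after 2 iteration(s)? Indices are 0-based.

v_0 = (2, 2).
v_1 = A·v_0 = (0, 8).
v_2 = A·v_1 = (-16, 32).

v_2 = (-16, 32)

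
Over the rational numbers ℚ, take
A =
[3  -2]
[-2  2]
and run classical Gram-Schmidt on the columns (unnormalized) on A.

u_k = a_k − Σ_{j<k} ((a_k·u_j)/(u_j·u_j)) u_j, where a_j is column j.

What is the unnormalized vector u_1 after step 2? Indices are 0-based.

u_1 = (4/13, 6/13)

Step 1: u_0 = a_0 = (3, -2).
Step 2: u_1 = a_1 − (-10/13)·u_0 = (4/13, 6/13).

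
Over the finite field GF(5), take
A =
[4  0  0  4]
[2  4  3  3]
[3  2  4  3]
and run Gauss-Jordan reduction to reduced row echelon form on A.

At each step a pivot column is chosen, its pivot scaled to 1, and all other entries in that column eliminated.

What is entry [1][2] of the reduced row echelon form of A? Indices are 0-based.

pivot(0,0)=4: scale R0 → (1, 0, 0, 1)
  clear (1,0): R1 −= (2)R0 → (0, 4, 3, 1)
  clear (2,0): R2 −= (3)R0 → (0, 2, 4, 0)
pivot(1,1)=4: scale R1 → (0, 1, 2, 4)
  clear (2,1): R2 −= (2)R1 → (0, 0, 0, 2)
col 2: no nonzero at/below row 2; advance.
pivot(2,3)=2: scale R2 → (0, 0, 0, 1)
  clear (0,3): R0 −= (1)R2 → (1, 0, 0, 0)
  clear (1,3): R1 −= (4)R2 → (0, 1, 2, 0)

M[1][2] = 2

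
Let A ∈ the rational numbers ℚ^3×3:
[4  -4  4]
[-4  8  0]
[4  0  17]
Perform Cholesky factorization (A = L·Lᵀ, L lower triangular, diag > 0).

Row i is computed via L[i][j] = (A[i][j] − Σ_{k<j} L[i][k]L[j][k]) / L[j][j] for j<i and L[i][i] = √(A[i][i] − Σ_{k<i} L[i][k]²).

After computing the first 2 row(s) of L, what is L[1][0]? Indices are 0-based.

Step 1: L[0][0] = √(4) = 2.
  L[1][0] = (-4) / L[0][0] = -2.
Step 2: L[1][1] = √(4) = 2.

L[1][0] = -2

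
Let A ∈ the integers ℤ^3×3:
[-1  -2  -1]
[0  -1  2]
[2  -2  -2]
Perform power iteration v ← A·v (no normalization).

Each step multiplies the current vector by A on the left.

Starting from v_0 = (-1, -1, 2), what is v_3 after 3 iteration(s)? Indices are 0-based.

v_0 = (-1, -1, 2).
v_1 = A·v_0 = (1, 5, -4).
v_2 = A·v_1 = (-7, -13, 0).
v_3 = A·v_2 = (33, 13, 12).

v_3 = (33, 13, 12)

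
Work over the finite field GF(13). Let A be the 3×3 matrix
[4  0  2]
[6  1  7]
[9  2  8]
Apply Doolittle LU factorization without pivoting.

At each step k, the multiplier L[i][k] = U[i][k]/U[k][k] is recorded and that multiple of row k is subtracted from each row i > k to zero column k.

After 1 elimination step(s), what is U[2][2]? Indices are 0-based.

U[2][2] = 10

k=0: U[0][0]=4
  eliminate (1,0): mult=8, new row 1: (0, 1, 4); set L[1][0]=8
  eliminate (2,0): mult=12, new row 2: (0, 2, 10); set L[2][0]=12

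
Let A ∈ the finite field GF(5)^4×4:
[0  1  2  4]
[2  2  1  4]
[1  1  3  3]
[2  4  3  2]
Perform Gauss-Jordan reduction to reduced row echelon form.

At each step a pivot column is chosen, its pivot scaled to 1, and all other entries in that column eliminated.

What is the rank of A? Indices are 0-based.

pivot(0,0): swap R0↔R1
pivot(0,0)=2: scale R0 → (1, 1, 3, 2)
  clear (2,0): R2 −= (1)R0 → (0, 0, 0, 1)
  clear (3,0): R3 −= (2)R0 → (0, 2, 2, 3)
pivot(1,1)=1: scale R1 → (0, 1, 2, 4)
  clear (0,1): R0 −= (1)R1 → (1, 0, 1, 3)
  clear (3,1): R3 −= (2)R1 → (0, 0, 3, 0)
pivot(2,2): swap R2↔R3
pivot(2,2)=3: scale R2 → (0, 0, 1, 0)
  clear (0,2): R0 −= (1)R2 → (1, 0, 0, 3)
  clear (1,2): R1 −= (2)R2 → (0, 1, 0, 4)
pivot(3,3)=1: scale R3 → (0, 0, 0, 1)
  clear (0,3): R0 −= (3)R3 → (1, 0, 0, 0)
  clear (1,3): R1 −= (4)R3 → (0, 1, 0, 0)

rank = 4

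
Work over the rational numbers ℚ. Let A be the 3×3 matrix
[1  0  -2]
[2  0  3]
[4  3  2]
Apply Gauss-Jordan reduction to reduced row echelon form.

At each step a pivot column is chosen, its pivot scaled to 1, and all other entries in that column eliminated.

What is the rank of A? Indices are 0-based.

[1] R0 /= 1  ⇒  (1, 0, -2)
     R1 -= 2·R0  ⇒  (0, 0, 7)
     R2 -= 4·R0  ⇒  (0, 3, 10)
[2] R1 <-> R2
[2] R1 /= 3  ⇒  (0, 1, 10/3)
[3] R2 /= 7  ⇒  (0, 0, 1)
     R0 -= -2·R2  ⇒  (1, 0, 0)
     R1 -= 10/3·R2  ⇒  (0, 1, 0)

rank = 3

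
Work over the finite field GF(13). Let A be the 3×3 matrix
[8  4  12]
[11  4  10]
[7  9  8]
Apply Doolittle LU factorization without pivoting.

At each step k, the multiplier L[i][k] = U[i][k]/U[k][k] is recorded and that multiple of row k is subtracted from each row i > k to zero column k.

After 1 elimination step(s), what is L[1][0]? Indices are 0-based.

Step 1: pivot at (0,0) is 8.
  row1 ← row1 − (3)·row0  ⇒  L[1][0]=3, U row1=(0, 5, 0)
  row2 ← row2 − (9)·row0  ⇒  L[2][0]=9, U row2=(0, 12, 4)

L[1][0] = 3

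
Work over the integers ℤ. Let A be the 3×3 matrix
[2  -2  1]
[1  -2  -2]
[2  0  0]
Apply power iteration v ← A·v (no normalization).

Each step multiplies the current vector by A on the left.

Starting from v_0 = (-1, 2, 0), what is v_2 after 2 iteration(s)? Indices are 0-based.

v_2 = (-4, 8, -12)

v_0 = (-1, 2, 0).
v_1 = A·v_0 = (-6, -5, -2).
v_2 = A·v_1 = (-4, 8, -12).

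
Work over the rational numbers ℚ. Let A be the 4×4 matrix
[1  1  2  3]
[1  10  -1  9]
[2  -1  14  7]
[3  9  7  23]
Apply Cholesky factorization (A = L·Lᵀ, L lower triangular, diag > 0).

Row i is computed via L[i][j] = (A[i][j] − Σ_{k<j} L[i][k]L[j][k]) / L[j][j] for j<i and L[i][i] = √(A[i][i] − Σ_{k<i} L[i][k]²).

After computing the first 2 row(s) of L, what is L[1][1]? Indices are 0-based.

L[1][1] = 3

Step 1: L[0][0] = √(1) = 1.
  L[1][0] = (1) / L[0][0] = 1.
Step 2: L[1][1] = √(9) = 3.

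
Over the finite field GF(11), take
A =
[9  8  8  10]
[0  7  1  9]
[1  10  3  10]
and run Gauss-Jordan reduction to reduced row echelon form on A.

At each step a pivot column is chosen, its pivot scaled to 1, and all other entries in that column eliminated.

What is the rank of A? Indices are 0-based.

pivot(0,0)=9: scale R0 → (1, 7, 7, 6)
  clear (2,0): R2 −= (1)R0 → (0, 3, 7, 4)
pivot(1,1)=7: scale R1 → (0, 1, 8, 6)
  clear (0,1): R0 −= (7)R1 → (1, 0, 6, 8)
  clear (2,1): R2 −= (3)R1 → (0, 0, 5, 8)
pivot(2,2)=5: scale R2 → (0, 0, 1, 6)
  clear (0,2): R0 −= (6)R2 → (1, 0, 0, 5)
  clear (1,2): R1 −= (8)R2 → (0, 1, 0, 2)

rank = 3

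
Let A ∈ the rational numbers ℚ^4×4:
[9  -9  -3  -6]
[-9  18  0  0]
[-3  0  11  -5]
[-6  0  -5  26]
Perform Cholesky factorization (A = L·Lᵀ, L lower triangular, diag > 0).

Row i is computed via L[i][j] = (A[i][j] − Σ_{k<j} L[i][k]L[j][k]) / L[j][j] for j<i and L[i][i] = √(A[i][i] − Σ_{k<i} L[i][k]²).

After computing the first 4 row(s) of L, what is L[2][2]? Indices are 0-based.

L[2][2] = 3

Step 1: L[0][0] = √(9) = 3.
  L[1][0] = (-9) / L[0][0] = -3.
Step 2: L[1][1] = √(9) = 3.
  L[2][0] = (-3) / L[0][0] = -1.
  L[2][1] = (-3) / L[1][1] = -1.
Step 3: L[2][2] = √(9) = 3.
  L[3][0] = (-6) / L[0][0] = -2.
  L[3][1] = (-6) / L[1][1] = -2.
  L[3][2] = (-9) / L[2][2] = -3.
Step 4: L[3][3] = √(9) = 3.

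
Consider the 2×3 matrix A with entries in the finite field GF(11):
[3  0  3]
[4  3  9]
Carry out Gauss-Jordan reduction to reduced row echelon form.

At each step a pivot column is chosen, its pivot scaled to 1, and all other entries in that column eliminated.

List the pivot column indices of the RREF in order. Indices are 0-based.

pivot columns: 0, 1

step 1: normalize row 0 (÷3) = (1, 0, 1)
  row 1: subtract 4×row0 = (0, 3, 5)
step 2: normalize row 1 (÷3) = (0, 1, 9)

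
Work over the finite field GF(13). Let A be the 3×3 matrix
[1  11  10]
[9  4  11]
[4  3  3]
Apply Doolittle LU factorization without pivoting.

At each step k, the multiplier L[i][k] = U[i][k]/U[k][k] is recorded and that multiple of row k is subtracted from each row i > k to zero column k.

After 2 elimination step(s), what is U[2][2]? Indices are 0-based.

[col 0] pivot 1
  R1 -= 9*R0 → (0, 9, 12)  (L[1][0] := 9)
  R2 -= 4*R0 → (0, 11, 2)  (L[2][0] := 4)
[col 1] pivot 9
  R2 -= 7*R1 → (0, 0, 9)  (L[2][1] := 7)

U[2][2] = 9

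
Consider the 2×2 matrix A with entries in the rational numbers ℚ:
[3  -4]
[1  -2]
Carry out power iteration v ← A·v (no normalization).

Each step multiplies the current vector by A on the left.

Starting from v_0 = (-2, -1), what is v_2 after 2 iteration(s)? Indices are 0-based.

v_0 = (-2, -1).
v_1 = A·v_0 = (-2, 0).
v_2 = A·v_1 = (-6, -2).

v_2 = (-6, -2)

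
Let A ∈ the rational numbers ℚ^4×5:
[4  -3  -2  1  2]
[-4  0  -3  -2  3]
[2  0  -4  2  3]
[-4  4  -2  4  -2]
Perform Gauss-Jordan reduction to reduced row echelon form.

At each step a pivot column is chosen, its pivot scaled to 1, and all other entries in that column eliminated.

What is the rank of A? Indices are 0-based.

rank = 4

[1] R0 /= 4  ⇒  (1, -3/4, -1/2, 1/4, 1/2)
     R1 -= -4·R0  ⇒  (0, -3, -5, -1, 5)
     R2 -= 2·R0  ⇒  (0, 3/2, -3, 3/2, 2)
     R3 -= -4·R0  ⇒  (0, 1, -4, 5, 0)
[2] R1 /= -3  ⇒  (0, 1, 5/3, 1/3, -5/3)
     R0 -= -3/4·R1  ⇒  (1, 0, 3/4, 1/2, -3/4)
     R2 -= 3/2·R1  ⇒  (0, 0, -11/2, 1, 9/2)
     R3 -= 1·R1  ⇒  (0, 0, -17/3, 14/3, 5/3)
[3] R2 /= -11/2  ⇒  (0, 0, 1, -2/11, -9/11)
     R0 -= 3/4·R2  ⇒  (1, 0, 0, 7/11, -3/22)
     R1 -= 5/3·R2  ⇒  (0, 1, 0, 7/11, -10/33)
     R3 -= -17/3·R2  ⇒  (0, 0, 0, 40/11, -98/33)
[4] R3 /= 40/11  ⇒  (0, 0, 0, 1, -49/60)
     R0 -= 7/11·R3  ⇒  (1, 0, 0, 0, 23/60)
     R1 -= 7/11·R3  ⇒  (0, 1, 0, 0, 13/60)
     R2 -= -2/11·R3  ⇒  (0, 0, 1, 0, -29/30)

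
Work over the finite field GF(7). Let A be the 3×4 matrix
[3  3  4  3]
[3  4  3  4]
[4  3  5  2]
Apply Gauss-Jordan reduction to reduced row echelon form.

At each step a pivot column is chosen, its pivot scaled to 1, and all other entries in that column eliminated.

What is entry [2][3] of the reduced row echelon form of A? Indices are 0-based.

pivot(0,0)=3: scale R0 → (1, 1, 6, 1)
  clear (1,0): R1 −= (3)R0 → (0, 1, 6, 1)
  clear (2,0): R2 −= (4)R0 → (0, 6, 2, 5)
pivot(1,1)=1: scale R1 → (0, 1, 6, 1)
  clear (0,1): R0 −= (1)R1 → (1, 0, 0, 0)
  clear (2,1): R2 −= (6)R1 → (0, 0, 1, 6)
pivot(2,2)=1: scale R2 → (0, 0, 1, 6)
  clear (1,2): R1 −= (6)R2 → (0, 1, 0, 0)

M[2][3] = 6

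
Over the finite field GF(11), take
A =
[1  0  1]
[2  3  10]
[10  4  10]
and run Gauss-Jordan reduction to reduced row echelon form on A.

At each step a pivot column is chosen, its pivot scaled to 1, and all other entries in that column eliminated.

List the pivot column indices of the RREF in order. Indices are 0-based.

pivot columns: 0, 1, 2

pivot(0,0)=1: scale R0 → (1, 0, 1)
  clear (1,0): R1 −= (2)R0 → (0, 3, 8)
  clear (2,0): R2 −= (10)R0 → (0, 4, 0)
pivot(1,1)=3: scale R1 → (0, 1, 10)
  clear (2,1): R2 −= (4)R1 → (0, 0, 4)
pivot(2,2)=4: scale R2 → (0, 0, 1)
  clear (0,2): R0 −= (1)R2 → (1, 0, 0)
  clear (1,2): R1 −= (10)R2 → (0, 1, 0)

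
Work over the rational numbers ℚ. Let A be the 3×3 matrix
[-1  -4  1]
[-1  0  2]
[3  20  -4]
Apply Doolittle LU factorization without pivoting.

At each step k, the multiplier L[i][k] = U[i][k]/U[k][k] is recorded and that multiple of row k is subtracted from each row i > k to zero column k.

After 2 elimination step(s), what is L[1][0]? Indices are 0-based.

Step 1: pivot at (0,0) is -1.
  row1 ← row1 − (1)·row0  ⇒  L[1][0]=1, U row1=(0, 4, 1)
  row2 ← row2 − (-3)·row0  ⇒  L[2][0]=-3, U row2=(0, 8, -1)
Step 2: pivot at (1,1) is 4.
  row2 ← row2 − (2)·row1  ⇒  L[2][1]=2, U row2=(0, 0, -3)

L[1][0] = 1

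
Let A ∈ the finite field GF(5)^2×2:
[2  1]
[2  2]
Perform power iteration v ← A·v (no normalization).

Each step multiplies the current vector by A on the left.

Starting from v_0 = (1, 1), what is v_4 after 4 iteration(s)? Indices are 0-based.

v_0 = (1, 1).
v_1 = A·v_0 = (3, 4).
v_2 = A·v_1 = (0, 4).
v_3 = A·v_2 = (4, 3).
v_4 = A·v_3 = (1, 4).

v_4 = (1, 4)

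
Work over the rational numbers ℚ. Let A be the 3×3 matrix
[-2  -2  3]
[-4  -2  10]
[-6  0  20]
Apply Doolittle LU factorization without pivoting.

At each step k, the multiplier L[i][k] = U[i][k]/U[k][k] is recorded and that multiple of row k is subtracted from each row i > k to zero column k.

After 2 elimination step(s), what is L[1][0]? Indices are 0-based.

L[1][0] = 2

Step 1: pivot at (0,0) is -2.
  row1 ← row1 − (2)·row0  ⇒  L[1][0]=2, U row1=(0, 2, 4)
  row2 ← row2 − (3)·row0  ⇒  L[2][0]=3, U row2=(0, 6, 11)
Step 2: pivot at (1,1) is 2.
  row2 ← row2 − (3)·row1  ⇒  L[2][1]=3, U row2=(0, 0, -1)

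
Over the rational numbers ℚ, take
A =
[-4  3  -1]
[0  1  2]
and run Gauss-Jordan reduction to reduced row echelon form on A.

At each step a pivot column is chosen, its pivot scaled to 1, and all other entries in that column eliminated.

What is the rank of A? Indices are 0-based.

pivot(0,0)=-4: scale R0 → (1, -3/4, 1/4)
pivot(1,1)=1: scale R1 → (0, 1, 2)
  clear (0,1): R0 −= (-3/4)R1 → (1, 0, 7/4)

rank = 2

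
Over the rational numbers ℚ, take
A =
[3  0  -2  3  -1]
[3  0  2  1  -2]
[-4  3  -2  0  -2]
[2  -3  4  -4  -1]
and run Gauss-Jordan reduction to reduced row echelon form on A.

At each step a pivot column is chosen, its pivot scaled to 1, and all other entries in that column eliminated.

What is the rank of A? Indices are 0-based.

pivot(0,0)=3: scale R0 → (1, 0, -2/3, 1, -1/3)
  clear (1,0): R1 −= (3)R0 → (0, 0, 4, -2, -1)
  clear (2,0): R2 −= (-4)R0 → (0, 3, -14/3, 4, -10/3)
  clear (3,0): R3 −= (2)R0 → (0, -3, 16/3, -6, -1/3)
pivot(1,1): swap R1↔R2
pivot(1,1)=3: scale R1 → (0, 1, -14/9, 4/3, -10/9)
  clear (3,1): R3 −= (-3)R1 → (0, 0, 2/3, -2, -11/3)
pivot(2,2)=4: scale R2 → (0, 0, 1, -1/2, -1/4)
  clear (0,2): R0 −= (-2/3)R2 → (1, 0, 0, 2/3, -1/2)
  clear (1,2): R1 −= (-14/9)R2 → (0, 1, 0, 5/9, -3/2)
  clear (3,2): R3 −= (2/3)R2 → (0, 0, 0, -5/3, -7/2)
pivot(3,3)=-5/3: scale R3 → (0, 0, 0, 1, 21/10)
  clear (0,3): R0 −= (2/3)R3 → (1, 0, 0, 0, -19/10)
  clear (1,3): R1 −= (5/9)R3 → (0, 1, 0, 0, -8/3)
  clear (2,3): R2 −= (-1/2)R3 → (0, 0, 1, 0, 4/5)

rank = 4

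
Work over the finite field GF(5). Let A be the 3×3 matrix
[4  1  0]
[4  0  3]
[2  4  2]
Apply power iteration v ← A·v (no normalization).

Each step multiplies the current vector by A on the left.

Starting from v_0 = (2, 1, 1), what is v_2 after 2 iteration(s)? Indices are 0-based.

v_0 = (2, 1, 1).
v_1 = A·v_0 = (4, 1, 0).
v_2 = A·v_1 = (2, 1, 2).

v_2 = (2, 1, 2)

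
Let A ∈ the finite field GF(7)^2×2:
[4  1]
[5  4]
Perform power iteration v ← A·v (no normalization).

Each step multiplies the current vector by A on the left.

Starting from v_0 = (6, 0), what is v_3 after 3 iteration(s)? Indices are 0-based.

v_3 = (2, 1)

v_0 = (6, 0).
v_1 = A·v_0 = (3, 2).
v_2 = A·v_1 = (0, 2).
v_3 = A·v_2 = (2, 1).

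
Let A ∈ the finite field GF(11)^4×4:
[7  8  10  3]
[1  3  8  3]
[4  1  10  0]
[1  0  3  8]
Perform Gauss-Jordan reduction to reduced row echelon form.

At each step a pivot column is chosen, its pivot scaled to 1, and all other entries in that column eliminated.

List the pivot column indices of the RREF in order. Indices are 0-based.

pivot columns: 0, 1, 2, 3

pivot(0,0)=7: scale R0 → (1, 9, 3, 2)
  clear (1,0): R1 −= (1)R0 → (0, 5, 5, 1)
  clear (2,0): R2 −= (4)R0 → (0, 9, 9, 3)
  clear (3,0): R3 −= (1)R0 → (0, 2, 0, 6)
pivot(1,1)=5: scale R1 → (0, 1, 1, 9)
  clear (0,1): R0 −= (9)R1 → (1, 0, 5, 9)
  clear (2,1): R2 −= (9)R1 → (0, 0, 0, 10)
  clear (3,1): R3 −= (2)R1 → (0, 0, 9, 10)
pivot(2,2): swap R2↔R3
pivot(2,2)=9: scale R2 → (0, 0, 1, 6)
  clear (0,2): R0 −= (5)R2 → (1, 0, 0, 1)
  clear (1,2): R1 −= (1)R2 → (0, 1, 0, 3)
pivot(3,3)=10: scale R3 → (0, 0, 0, 1)
  clear (0,3): R0 −= (1)R3 → (1, 0, 0, 0)
  clear (1,3): R1 −= (3)R3 → (0, 1, 0, 0)
  clear (2,3): R2 −= (6)R3 → (0, 0, 1, 0)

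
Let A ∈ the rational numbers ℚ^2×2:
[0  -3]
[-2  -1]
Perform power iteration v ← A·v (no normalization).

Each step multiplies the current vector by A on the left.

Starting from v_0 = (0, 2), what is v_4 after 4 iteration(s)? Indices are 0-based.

v_4 = (78, 110)

v_0 = (0, 2).
v_1 = A·v_0 = (-6, -2).
v_2 = A·v_1 = (6, 14).
v_3 = A·v_2 = (-42, -26).
v_4 = A·v_3 = (78, 110).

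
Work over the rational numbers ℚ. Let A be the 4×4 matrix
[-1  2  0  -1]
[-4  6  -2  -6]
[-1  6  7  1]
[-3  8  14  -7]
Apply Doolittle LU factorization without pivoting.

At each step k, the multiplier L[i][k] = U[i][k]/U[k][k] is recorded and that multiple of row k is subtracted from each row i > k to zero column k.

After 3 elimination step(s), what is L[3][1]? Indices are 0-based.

[col 0] pivot -1
  R1 -= 4*R0 → (0, -2, -2, -2)  (L[1][0] := 4)
  R2 -= 1*R0 → (0, 4, 7, 2)  (L[2][0] := 1)
  R3 -= 3*R0 → (0, 2, 14, -4)  (L[3][0] := 3)
[col 1] pivot -2
  R2 -= -2*R1 → (0, 0, 3, -2)  (L[2][1] := -2)
  R3 -= -1*R1 → (0, 0, 12, -6)  (L[3][1] := -1)
[col 2] pivot 3
  R3 -= 4*R2 → (0, 0, 0, 2)  (L[3][2] := 4)

L[3][1] = -1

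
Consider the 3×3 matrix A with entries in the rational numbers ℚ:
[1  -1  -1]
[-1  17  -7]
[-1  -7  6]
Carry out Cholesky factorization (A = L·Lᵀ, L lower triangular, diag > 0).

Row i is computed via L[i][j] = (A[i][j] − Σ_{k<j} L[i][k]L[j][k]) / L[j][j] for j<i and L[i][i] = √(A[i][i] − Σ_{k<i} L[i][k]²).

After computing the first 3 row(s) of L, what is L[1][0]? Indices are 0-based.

L[1][0] = -1

Step 1: L[0][0] = √(1) = 1.
  L[1][0] = (-1) / L[0][0] = -1.
Step 2: L[1][1] = √(16) = 4.
  L[2][0] = (-1) / L[0][0] = -1.
  L[2][1] = (-8) / L[1][1] = -2.
Step 3: L[2][2] = √(1) = 1.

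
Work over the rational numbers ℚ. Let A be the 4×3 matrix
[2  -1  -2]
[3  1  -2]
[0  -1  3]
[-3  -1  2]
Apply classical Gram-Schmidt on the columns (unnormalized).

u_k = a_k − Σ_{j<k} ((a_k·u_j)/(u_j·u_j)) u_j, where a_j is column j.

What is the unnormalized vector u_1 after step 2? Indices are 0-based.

Step 1: u_0 = a_0 = (2, 3, 0, -3).
Step 2: u_1 = a_1 − (2/11)·u_0 = (-15/11, 5/11, -1, -5/11).

u_1 = (-15/11, 5/11, -1, -5/11)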